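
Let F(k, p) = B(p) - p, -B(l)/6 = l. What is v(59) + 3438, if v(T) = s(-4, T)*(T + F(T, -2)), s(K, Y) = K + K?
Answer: 2854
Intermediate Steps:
B(l) = -6*l
s(K, Y) = 2*K
F(k, p) = -7*p (F(k, p) = -6*p - p = -7*p)
v(T) = -112 - 8*T (v(T) = (2*(-4))*(T - 7*(-2)) = -8*(T + 14) = -8*(14 + T) = -112 - 8*T)
v(59) + 3438 = (-112 - 8*59) + 3438 = (-112 - 472) + 3438 = -584 + 3438 = 2854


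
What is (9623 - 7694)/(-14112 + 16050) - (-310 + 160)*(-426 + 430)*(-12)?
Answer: -4650557/646 ≈ -7199.0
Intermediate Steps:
(9623 - 7694)/(-14112 + 16050) - (-310 + 160)*(-426 + 430)*(-12) = 1929/1938 - (-150*4)*(-12) = 1929*(1/1938) - (-600)*(-12) = 643/646 - 1*7200 = 643/646 - 7200 = -4650557/646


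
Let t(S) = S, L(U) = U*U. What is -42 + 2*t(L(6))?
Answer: 30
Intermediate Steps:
L(U) = U²
-42 + 2*t(L(6)) = -42 + 2*6² = -42 + 2*36 = -42 + 72 = 30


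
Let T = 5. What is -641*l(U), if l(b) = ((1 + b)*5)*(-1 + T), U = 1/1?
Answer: -25640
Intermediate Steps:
U = 1 (U = 1*1 = 1)
l(b) = 20 + 20*b (l(b) = ((1 + b)*5)*(-1 + 5) = (5 + 5*b)*4 = 20 + 20*b)
-641*l(U) = -641*(20 + 20*1) = -641*(20 + 20) = -641*40 = -25640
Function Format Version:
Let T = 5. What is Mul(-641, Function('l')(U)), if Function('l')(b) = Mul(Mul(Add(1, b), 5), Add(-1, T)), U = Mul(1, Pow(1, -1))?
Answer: -25640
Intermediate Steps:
U = 1 (U = Mul(1, 1) = 1)
Function('l')(b) = Add(20, Mul(20, b)) (Function('l')(b) = Mul(Mul(Add(1, b), 5), Add(-1, 5)) = Mul(Add(5, Mul(5, b)), 4) = Add(20, Mul(20, b)))
Mul(-641, Function('l')(U)) = Mul(-641, Add(20, Mul(20, 1))) = Mul(-641, Add(20, 20)) = Mul(-641, 40) = -25640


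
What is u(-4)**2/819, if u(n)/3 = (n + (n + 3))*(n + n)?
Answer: 1600/91 ≈ 17.582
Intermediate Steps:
u(n) = 6*n*(3 + 2*n) (u(n) = 3*((n + (n + 3))*(n + n)) = 3*((n + (3 + n))*(2*n)) = 3*((3 + 2*n)*(2*n)) = 3*(2*n*(3 + 2*n)) = 6*n*(3 + 2*n))
u(-4)**2/819 = (6*(-4)*(3 + 2*(-4)))**2/819 = (6*(-4)*(3 - 8))**2*(1/819) = (6*(-4)*(-5))**2*(1/819) = 120**2*(1/819) = 14400*(1/819) = 1600/91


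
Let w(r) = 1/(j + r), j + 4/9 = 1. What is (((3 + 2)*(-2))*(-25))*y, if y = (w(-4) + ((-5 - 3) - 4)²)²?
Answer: 4961756250/961 ≈ 5.1631e+6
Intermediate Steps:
j = 5/9 (j = -4/9 + 1 = 5/9 ≈ 0.55556)
w(r) = 1/(5/9 + r)
y = 19847025/961 (y = (9/(5 + 9*(-4)) + ((-5 - 3) - 4)²)² = (9/(5 - 36) + (-8 - 4)²)² = (9/(-31) + (-12)²)² = (9*(-1/31) + 144)² = (-9/31 + 144)² = (4455/31)² = 19847025/961 ≈ 20652.)
(((3 + 2)*(-2))*(-25))*y = (((3 + 2)*(-2))*(-25))*(19847025/961) = ((5*(-2))*(-25))*(19847025/961) = -10*(-25)*(19847025/961) = 250*(19847025/961) = 4961756250/961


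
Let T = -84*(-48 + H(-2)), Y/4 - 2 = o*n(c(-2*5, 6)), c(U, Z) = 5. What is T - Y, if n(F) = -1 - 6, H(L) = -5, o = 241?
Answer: 11192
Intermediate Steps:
n(F) = -7
Y = -6740 (Y = 8 + 4*(241*(-7)) = 8 + 4*(-1687) = 8 - 6748 = -6740)
T = 4452 (T = -84*(-48 - 5) = -84*(-53) = 4452)
T - Y = 4452 - 1*(-6740) = 4452 + 6740 = 11192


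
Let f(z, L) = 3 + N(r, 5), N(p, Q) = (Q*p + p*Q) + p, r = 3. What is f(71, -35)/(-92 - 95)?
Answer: -36/187 ≈ -0.19251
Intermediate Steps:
N(p, Q) = p + 2*Q*p (N(p, Q) = (Q*p + Q*p) + p = 2*Q*p + p = p + 2*Q*p)
f(z, L) = 36 (f(z, L) = 3 + 3*(1 + 2*5) = 3 + 3*(1 + 10) = 3 + 3*11 = 3 + 33 = 36)
f(71, -35)/(-92 - 95) = 36/(-92 - 95) = 36/(-187) = -1/187*36 = -36/187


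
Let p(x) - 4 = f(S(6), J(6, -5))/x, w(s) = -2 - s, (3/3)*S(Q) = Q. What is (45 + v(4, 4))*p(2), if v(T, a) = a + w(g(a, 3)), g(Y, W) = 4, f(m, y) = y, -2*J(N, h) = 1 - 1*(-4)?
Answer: 473/4 ≈ 118.25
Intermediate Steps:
S(Q) = Q
J(N, h) = -5/2 (J(N, h) = -(1 - 1*(-4))/2 = -(1 + 4)/2 = -½*5 = -5/2)
v(T, a) = -6 + a (v(T, a) = a + (-2 - 1*4) = a + (-2 - 4) = a - 6 = -6 + a)
p(x) = 4 - 5/(2*x)
(45 + v(4, 4))*p(2) = (45 + (-6 + 4))*(4 - 5/2/2) = (45 - 2)*(4 - 5/2*½) = 43*(4 - 5/4) = 43*(11/4) = 473/4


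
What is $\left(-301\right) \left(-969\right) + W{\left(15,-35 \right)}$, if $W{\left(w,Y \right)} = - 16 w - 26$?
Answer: $291403$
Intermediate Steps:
$W{\left(w,Y \right)} = -26 - 16 w$
$\left(-301\right) \left(-969\right) + W{\left(15,-35 \right)} = \left(-301\right) \left(-969\right) - 266 = 291669 - 266 = 291403$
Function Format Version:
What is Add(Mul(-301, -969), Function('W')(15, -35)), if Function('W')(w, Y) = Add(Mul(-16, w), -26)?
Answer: 291403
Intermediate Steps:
Function('W')(w, Y) = Add(-26, Mul(-16, w))
Add(Mul(-301, -969), Function('W')(15, -35)) = Add(Mul(-301, -969), Add(-26, Mul(-16, 15))) = Add(291669, Add(-26, -240)) = Add(291669, -266) = 291403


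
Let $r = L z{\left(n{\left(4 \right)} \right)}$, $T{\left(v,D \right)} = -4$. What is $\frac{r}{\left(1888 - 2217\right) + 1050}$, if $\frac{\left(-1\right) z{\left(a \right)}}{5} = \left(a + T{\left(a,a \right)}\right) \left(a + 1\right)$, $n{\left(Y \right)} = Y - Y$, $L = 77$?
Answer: $\frac{220}{103} \approx 2.1359$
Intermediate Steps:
$n{\left(Y \right)} = 0$
$z{\left(a \right)} = - 5 \left(1 + a\right) \left(-4 + a\right)$ ($z{\left(a \right)} = - 5 \left(a - 4\right) \left(a + 1\right) = - 5 \left(-4 + a\right) \left(1 + a\right) = - 5 \left(1 + a\right) \left(-4 + a\right)$)
$r = 1540$ ($r = 77 \left(20 - 5 \cdot 0^{2} + 15 \cdot 0\right) = 77 \left(20 - 0 + 0\right) = 77 \left(20 + 0 + 0\right) = 77 \cdot 20 = 1540$)
$\frac{r}{\left(1888 - 2217\right) + 1050} = \frac{1540}{\left(1888 - 2217\right) + 1050} = \frac{1540}{-329 + 1050} = \frac{1540}{721} = 1540 \cdot \frac{1}{721} = \frac{220}{103}$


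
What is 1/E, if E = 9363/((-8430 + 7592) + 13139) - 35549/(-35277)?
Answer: 433942377/767586800 ≈ 0.56533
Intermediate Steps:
E = 767586800/433942377 (E = 9363/(-838 + 13139) - 35549*(-1/35277) = 9363/12301 + 35549/35277 = 767586800/433942377 ≈ 1.7689)
1/E = 1/(767586800/433942377) = 433942377/767586800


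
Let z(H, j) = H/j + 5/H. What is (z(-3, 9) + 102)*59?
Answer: 5900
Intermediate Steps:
z(H, j) = 5/H + H/j
(z(-3, 9) + 102)*59 = ((5/(-3) - 3/9) + 102)*59 = ((5*(-⅓) - 3*⅑) + 102)*59 = ((-5/3 - ⅓) + 102)*59 = (-2 + 102)*59 = 100*59 = 5900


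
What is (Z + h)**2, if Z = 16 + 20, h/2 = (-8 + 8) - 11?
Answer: 196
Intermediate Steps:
h = -22 (h = 2*((-8 + 8) - 11) = 2*(0 - 11) = 2*(-11) = -22)
Z = 36
(Z + h)**2 = (36 - 22)**2 = 14**2 = 196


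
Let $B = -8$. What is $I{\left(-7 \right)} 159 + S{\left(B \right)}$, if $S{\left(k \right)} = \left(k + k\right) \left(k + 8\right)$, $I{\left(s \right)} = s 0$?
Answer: $0$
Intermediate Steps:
$I{\left(s \right)} = 0$
$S{\left(k \right)} = 2 k \left(8 + k\right)$
$I{\left(-7 \right)} 159 + S{\left(B \right)} = 0 \cdot 159 + 2 \left(-8\right) \left(8 - 8\right) = 0 + 2 \left(-8\right) 0 = 0 + 0 = 0$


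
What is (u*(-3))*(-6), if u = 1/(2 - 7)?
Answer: -18/5 ≈ -3.6000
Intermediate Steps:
u = -⅕ (u = 1/(-5) = -⅕ ≈ -0.20000)
(u*(-3))*(-6) = -⅕*(-3)*(-6) = (⅗)*(-6) = -18/5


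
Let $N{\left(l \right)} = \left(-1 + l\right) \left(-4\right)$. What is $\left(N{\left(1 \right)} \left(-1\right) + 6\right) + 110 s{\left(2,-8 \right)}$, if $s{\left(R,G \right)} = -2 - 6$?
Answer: $-874$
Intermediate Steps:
$s{\left(R,G \right)} = -8$ ($s{\left(R,G \right)} = -2 - 6 = -8$)
$N{\left(l \right)} = 4 - 4 l$
$\left(N{\left(1 \right)} \left(-1\right) + 6\right) + 110 s{\left(2,-8 \right)} = \left(\left(4 - 4\right) \left(-1\right) + 6\right) + 110 \left(-8\right) = \left(\left(4 - 4\right) \left(-1\right) + 6\right) - 880 = \left(0 \left(-1\right) + 6\right) - 880 = \left(0 + 6\right) - 880 = 6 - 880 = -874$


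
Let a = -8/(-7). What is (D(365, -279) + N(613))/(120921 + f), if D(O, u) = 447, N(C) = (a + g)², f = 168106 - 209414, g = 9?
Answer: 26944/3901037 ≈ 0.0069069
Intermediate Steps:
a = 8/7 (a = -8*(-⅐) = 8/7 ≈ 1.1429)
f = -41308
N(C) = 5041/49 (N(C) = (8/7 + 9)² = (71/7)² = 5041/49)
(D(365, -279) + N(613))/(120921 + f) = (447 + 5041/49)/(120921 - 41308) = (26944/49)/79613 = (26944/49)*(1/79613) = 26944/3901037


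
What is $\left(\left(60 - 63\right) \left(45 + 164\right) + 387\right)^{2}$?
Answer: $57600$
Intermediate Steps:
$\left(\left(60 - 63\right) \left(45 + 164\right) + 387\right)^{2} = \left(\left(-3\right) 209 + 387\right)^{2} = \left(-627 + 387\right)^{2} = \left(-240\right)^{2} = 57600$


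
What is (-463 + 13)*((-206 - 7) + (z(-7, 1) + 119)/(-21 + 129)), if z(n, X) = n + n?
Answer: 190825/2 ≈ 95413.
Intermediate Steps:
z(n, X) = 2*n
(-463 + 13)*((-206 - 7) + (z(-7, 1) + 119)/(-21 + 129)) = (-463 + 13)*((-206 - 7) + (2*(-7) + 119)/(-21 + 129)) = -450*(-213 + (-14 + 119)/108) = -450*(-213 + 105*(1/108)) = -450*(-213 + 35/36) = -450*(-7633/36) = 190825/2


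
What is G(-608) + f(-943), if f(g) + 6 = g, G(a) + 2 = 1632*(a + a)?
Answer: -1985463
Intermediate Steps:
G(a) = -2 + 3264*a (G(a) = -2 + 1632*(a + a) = -2 + 1632*(2*a) = -2 + 3264*a)
f(g) = -6 + g
G(-608) + f(-943) = (-2 + 3264*(-608)) + (-6 - 943) = (-2 - 1984512) - 949 = -1984514 - 949 = -1985463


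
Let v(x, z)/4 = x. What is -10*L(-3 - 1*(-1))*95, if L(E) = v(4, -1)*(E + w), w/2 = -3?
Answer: 121600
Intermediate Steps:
v(x, z) = 4*x
w = -6 (w = 2*(-3) = -6)
L(E) = -96 + 16*E (L(E) = (4*4)*(E - 6) = 16*(-6 + E) = -96 + 16*E)
-10*L(-3 - 1*(-1))*95 = -10*(-96 + 16*(-3 - 1*(-1)))*95 = -10*(-96 + 16*(-3 + 1))*95 = -10*(-96 + 16*(-2))*95 = -10*(-96 - 32)*95 = -10*(-128)*95 = 1280*95 = 121600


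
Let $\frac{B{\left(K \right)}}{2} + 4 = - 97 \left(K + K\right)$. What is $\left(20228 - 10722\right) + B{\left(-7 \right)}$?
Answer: $12214$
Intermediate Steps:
$B{\left(K \right)} = -8 - 388 K$ ($B{\left(K \right)} = -8 + 2 \left(- 97 \left(K + K\right)\right) = -8 + 2 \left(- 97 \cdot 2 K\right) = -8 + 2 \left(- 194 K\right) = -8 - 388 K$)
$\left(20228 - 10722\right) + B{\left(-7 \right)} = \left(20228 - 10722\right) - -2708 = 9506 + \left(-8 + 2716\right) = 9506 + 2708 = 12214$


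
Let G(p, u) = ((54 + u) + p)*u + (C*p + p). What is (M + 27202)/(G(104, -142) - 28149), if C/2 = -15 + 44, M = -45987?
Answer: 3757/4857 ≈ 0.77352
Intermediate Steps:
C = 58 (C = 2*(-15 + 44) = 2*29 = 58)
G(p, u) = 59*p + u*(54 + p + u) (G(p, u) = ((54 + u) + p)*u + (58*p + p) = (54 + p + u)*u + 59*p = u*(54 + p + u) + 59*p = 59*p + u*(54 + p + u))
(M + 27202)/(G(104, -142) - 28149) = (-45987 + 27202)/(((-142)² + 54*(-142) + 59*104 + 104*(-142)) - 28149) = -18785/((20164 - 7668 + 6136 - 14768) - 28149) = -18785/(3864 - 28149) = -18785/(-24285) = -18785*(-1/24285) = 3757/4857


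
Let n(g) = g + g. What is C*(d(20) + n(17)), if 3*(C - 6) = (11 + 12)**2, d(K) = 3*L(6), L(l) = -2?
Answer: 15316/3 ≈ 5105.3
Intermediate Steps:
n(g) = 2*g
d(K) = -6 (d(K) = 3*(-2) = -6)
C = 547/3 (C = 6 + (11 + 12)**2/3 = 6 + (1/3)*23**2 = 6 + (1/3)*529 = 6 + 529/3 = 547/3 ≈ 182.33)
C*(d(20) + n(17)) = 547*(-6 + 2*17)/3 = 547*(-6 + 34)/3 = (547/3)*28 = 15316/3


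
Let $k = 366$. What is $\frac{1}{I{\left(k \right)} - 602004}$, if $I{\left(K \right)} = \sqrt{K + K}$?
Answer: $- \frac{50167}{30200734607} - \frac{\sqrt{183}}{181204407642} \approx -1.6612 \cdot 10^{-6}$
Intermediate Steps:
$I{\left(K \right)} = \sqrt{2} \sqrt{K}$ ($I{\left(K \right)} = \sqrt{2 K} = \sqrt{2} \sqrt{K}$)
$\frac{1}{I{\left(k \right)} - 602004} = \frac{1}{\sqrt{2} \sqrt{366} - 602004} = \frac{1}{2 \sqrt{183} - 602004} = \frac{1}{-602004 + 2 \sqrt{183}}$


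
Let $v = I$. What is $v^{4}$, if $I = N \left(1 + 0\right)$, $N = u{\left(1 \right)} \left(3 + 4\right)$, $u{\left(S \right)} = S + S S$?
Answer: $38416$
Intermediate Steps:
$u{\left(S \right)} = S + S^{2}$
$N = 14$ ($N = 1 \left(1 + 1\right) \left(3 + 4\right) = 1 \cdot 2 \cdot 7 = 2 \cdot 7 = 14$)
$I = 14$ ($I = 14 \left(1 + 0\right) = 14 \cdot 1 = 14$)
$v = 14$
$v^{4} = 14^{4} = 38416$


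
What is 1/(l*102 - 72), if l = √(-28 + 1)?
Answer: -2/7947 - 17*I*√3/15894 ≈ -0.00025167 - 0.0018526*I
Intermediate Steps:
l = 3*I*√3 (l = √(-27) = 3*I*√3 ≈ 5.1962*I)
1/(l*102 - 72) = 1/((3*I*√3)*102 - 72) = 1/(306*I*√3 - 72) = 1/(-72 + 306*I*√3)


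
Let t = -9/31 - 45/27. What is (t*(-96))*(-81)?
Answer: -471744/31 ≈ -15218.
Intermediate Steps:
t = -182/93 (t = -9*1/31 - 45*1/27 = -9/31 - 5/3 = -182/93 ≈ -1.9570)
(t*(-96))*(-81) = -182/93*(-96)*(-81) = (5824/31)*(-81) = -471744/31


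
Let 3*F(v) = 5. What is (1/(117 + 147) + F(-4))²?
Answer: 21609/7744 ≈ 2.7904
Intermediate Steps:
F(v) = 5/3 (F(v) = (⅓)*5 = 5/3)
(1/(117 + 147) + F(-4))² = (1/(117 + 147) + 5/3)² = (1/264 + 5/3)² = (147/88)² = 21609/7744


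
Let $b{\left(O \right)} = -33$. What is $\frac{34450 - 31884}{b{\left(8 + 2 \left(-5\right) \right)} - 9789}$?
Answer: $- \frac{1283}{4911} \approx -0.26125$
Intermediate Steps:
$\frac{34450 - 31884}{b{\left(8 + 2 \left(-5\right) \right)} - 9789} = \frac{34450 - 31884}{-33 - 9789} = \frac{2566}{-9822} = 2566 \left(- \frac{1}{9822}\right) = - \frac{1283}{4911}$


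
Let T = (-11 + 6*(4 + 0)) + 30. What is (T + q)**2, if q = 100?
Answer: 20449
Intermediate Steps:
T = 43 (T = (-11 + 6*4) + 30 = (-11 + 24) + 30 = 13 + 30 = 43)
(T + q)**2 = (43 + 100)**2 = 143**2 = 20449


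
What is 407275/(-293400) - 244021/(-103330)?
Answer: 590240713/606340440 ≈ 0.97345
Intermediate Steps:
407275/(-293400) - 244021/(-103330) = 407275*(-1/293400) - 244021*(-1/103330) = -16291/11736 + 244021/103330 = 590240713/606340440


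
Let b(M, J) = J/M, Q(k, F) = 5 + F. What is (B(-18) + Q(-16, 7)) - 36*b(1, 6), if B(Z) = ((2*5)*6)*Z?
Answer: -1284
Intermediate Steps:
B(Z) = 60*Z (B(Z) = (10*6)*Z = 60*Z)
(B(-18) + Q(-16, 7)) - 36*b(1, 6) = (60*(-18) + (5 + 7)) - 216/1 = (-1080 + 12) - 216 = -1068 - 36*6 = -1068 - 216 = -1284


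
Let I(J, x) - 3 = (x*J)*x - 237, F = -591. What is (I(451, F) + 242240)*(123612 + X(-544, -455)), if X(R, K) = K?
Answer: 19430201185709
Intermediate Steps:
I(J, x) = -234 + J*x**2 (I(J, x) = 3 + ((x*J)*x - 237) = 3 + ((J*x)*x - 237) = 3 + (J*x**2 - 237) = 3 + (-237 + J*x**2) = -234 + J*x**2)
(I(451, F) + 242240)*(123612 + X(-544, -455)) = ((-234 + 451*(-591)**2) + 242240)*(123612 - 455) = ((-234 + 451*349281) + 242240)*123157 = ((-234 + 157525731) + 242240)*123157 = (157525497 + 242240)*123157 = 157767737*123157 = 19430201185709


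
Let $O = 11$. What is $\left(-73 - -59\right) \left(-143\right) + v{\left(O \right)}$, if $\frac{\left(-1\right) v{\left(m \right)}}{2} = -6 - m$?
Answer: $2036$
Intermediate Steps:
$v{\left(m \right)} = 12 + 2 m$ ($v{\left(m \right)} = - 2 \left(-6 - m\right) = 12 + 2 m$)
$\left(-73 - -59\right) \left(-143\right) + v{\left(O \right)} = \left(-73 - -59\right) \left(-143\right) + \left(12 + 2 \cdot 11\right) = \left(-73 + 59\right) \left(-143\right) + \left(12 + 22\right) = \left(-14\right) \left(-143\right) + 34 = 2002 + 34 = 2036$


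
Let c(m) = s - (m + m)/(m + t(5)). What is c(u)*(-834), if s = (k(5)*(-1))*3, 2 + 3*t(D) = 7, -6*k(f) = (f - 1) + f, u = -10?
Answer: -8757/5 ≈ -1751.4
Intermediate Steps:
k(f) = ⅙ - f/3 (k(f) = -((f - 1) + f)/6 = -((-1 + f) + f)/6 = -(-1 + 2*f)/6 = ⅙ - f/3)
t(D) = 5/3 (t(D) = -⅔ + (⅓)*7 = -⅔ + 7/3 = 5/3)
s = 9/2 (s = ((⅙ - ⅓*5)*(-1))*3 = ((⅙ - 5/3)*(-1))*3 = -3/2*(-1)*3 = (3/2)*3 = 9/2 ≈ 4.5000)
c(m) = 9/2 - 2*m/(5/3 + m) (c(m) = 9/2 - (m + m)/(m + 5/3) = 9/2 - 2*m/(5/3 + m))
c(u)*(-834) = (15*(3 - 10)/(2*(5 + 3*(-10))))*(-834) = ((15/2)*(-7)/(5 - 30))*(-834) = ((15/2)*(-7)/(-25))*(-834) = ((15/2)*(-1/25)*(-7))*(-834) = (21/10)*(-834) = -8757/5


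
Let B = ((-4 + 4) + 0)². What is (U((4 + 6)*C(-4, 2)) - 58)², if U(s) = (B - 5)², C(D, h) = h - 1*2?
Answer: 1089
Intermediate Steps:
C(D, h) = -2 + h (C(D, h) = h - 2 = -2 + h)
B = 0 (B = (0 + 0)² = 0² = 0)
U(s) = 25 (U(s) = (0 - 5)² = (-5)² = 25)
(U((4 + 6)*C(-4, 2)) - 58)² = (25 - 58)² = (-33)² = 1089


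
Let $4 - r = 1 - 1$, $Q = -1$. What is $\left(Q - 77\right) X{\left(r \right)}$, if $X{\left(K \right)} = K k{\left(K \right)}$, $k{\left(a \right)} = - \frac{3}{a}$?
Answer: $234$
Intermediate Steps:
$r = 4$ ($r = 4 - \left(1 - 1\right) = 4 - 0 = 4 + 0 = 4$)
$X{\left(K \right)} = -3$ ($X{\left(K \right)} = K \left(- \frac{3}{K}\right) = -3$)
$\left(Q - 77\right) X{\left(r \right)} = \left(-1 - 77\right) \left(-3\right) = \left(-78\right) \left(-3\right) = 234$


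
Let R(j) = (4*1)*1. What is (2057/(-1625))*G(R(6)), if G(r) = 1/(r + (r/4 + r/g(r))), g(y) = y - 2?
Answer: -2057/11375 ≈ -0.18084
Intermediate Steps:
g(y) = -2 + y
R(j) = 4 (R(j) = 4*1 = 4)
G(r) = 1/(5*r/4 + r/(-2 + r)) (G(r) = 1/(r + (r/4 + r/(-2 + r))) = 1/(5*r/4 + r/(-2 + r)))
(2057/(-1625))*G(R(6)) = (2057/(-1625))*(4*(-2 + 4)/(4*(-6 + 5*4))) = (2057*(-1/1625))*(4*(1/4)*2/(-6 + 20)) = -8228*2/(1625*4*14) = -2057/1625*1/7 = -2057/11375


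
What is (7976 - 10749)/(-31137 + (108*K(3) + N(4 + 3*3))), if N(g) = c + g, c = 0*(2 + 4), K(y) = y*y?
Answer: 2773/30152 ≈ 0.091967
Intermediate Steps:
K(y) = y²
c = 0 (c = 0*6 = 0)
N(g) = g (N(g) = 0 + g = g)
(7976 - 10749)/(-31137 + (108*K(3) + N(4 + 3*3))) = (7976 - 10749)/(-31137 + (108*3² + (4 + 3*3))) = -2773/(-31137 + (108*9 + (4 + 9))) = -2773/(-31137 + (972 + 13)) = -2773/(-31137 + 985) = -2773/(-30152) = -2773*(-1/30152) = 2773/30152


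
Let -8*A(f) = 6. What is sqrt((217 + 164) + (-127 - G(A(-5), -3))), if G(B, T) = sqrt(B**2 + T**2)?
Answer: sqrt(1016 - 3*sqrt(17))/2 ≈ 15.840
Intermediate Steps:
A(f) = -3/4 (A(f) = -1/8*6 = -3/4)
sqrt((217 + 164) + (-127 - G(A(-5), -3))) = sqrt((217 + 164) + (-127 - sqrt((-3/4)**2 + (-3)**2))) = sqrt(381 + (-127 - sqrt(9/16 + 9))) = sqrt(381 + (-127 - sqrt(153/16))) = sqrt(381 + (-127 - 3*sqrt(17)/4)) = sqrt(254 - 3*sqrt(17)/4)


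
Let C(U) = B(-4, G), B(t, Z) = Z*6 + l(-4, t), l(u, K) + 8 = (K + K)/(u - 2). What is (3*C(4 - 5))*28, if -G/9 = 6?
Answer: -27776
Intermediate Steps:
l(u, K) = -8 + 2*K/(-2 + u) (l(u, K) = -8 + (K + K)/(u - 2) = -8 + (2*K)/(-2 + u) = -8 + 2*K/(-2 + u))
G = -54 (G = -9*6 = -54)
B(t, Z) = -8 + 6*Z - t/3 (B(t, Z) = Z*6 + 2*(8 + t - 4*(-4))/(-2 - 4) = 6*Z + 2*(8 + t + 16)/(-6) = 6*Z + 2*(-⅙)*(24 + t) = 6*Z + (-8 - t/3) = -8 + 6*Z - t/3)
C(U) = -992/3 (C(U) = -8 + 6*(-54) - ⅓*(-4) = -8 - 324 + 4/3 = -992/3)
(3*C(4 - 5))*28 = (3*(-992/3))*28 = -992*28 = -27776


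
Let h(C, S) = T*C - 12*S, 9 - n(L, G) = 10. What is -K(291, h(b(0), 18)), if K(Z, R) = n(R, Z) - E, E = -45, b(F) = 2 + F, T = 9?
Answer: -44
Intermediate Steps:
n(L, G) = -1 (n(L, G) = 9 - 1*10 = 9 - 10 = -1)
h(C, S) = -12*S + 9*C (h(C, S) = 9*C - 12*S = -12*S + 9*C)
K(Z, R) = 44 (K(Z, R) = -1 - 1*(-45) = -1 + 45 = 44)
-K(291, h(b(0), 18)) = -1*44 = -44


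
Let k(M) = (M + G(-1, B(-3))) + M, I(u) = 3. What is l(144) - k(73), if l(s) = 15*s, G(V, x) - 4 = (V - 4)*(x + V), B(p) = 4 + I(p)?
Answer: 2040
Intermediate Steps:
B(p) = 7 (B(p) = 4 + 3 = 7)
G(V, x) = 4 + (-4 + V)*(V + x) (G(V, x) = 4 + (V - 4)*(x + V) = 4 + (-4 + V)*(V + x))
k(M) = -26 + 2*M (k(M) = (M + (4 + (-1)² - 4*(-1) - 4*7 - 1*7)) + M = (M + (4 + 1 + 4 - 28 - 7)) + M = (M - 26) + M = (-26 + M) + M = -26 + 2*M)
l(144) - k(73) = 15*144 - (-26 + 2*73) = 2160 - (-26 + 146) = 2160 - 1*120 = 2160 - 120 = 2040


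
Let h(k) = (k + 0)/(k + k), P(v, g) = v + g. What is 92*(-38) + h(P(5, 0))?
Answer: -6991/2 ≈ -3495.5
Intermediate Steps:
P(v, g) = g + v
h(k) = ½ (h(k) = k/((2*k)) = k*(1/(2*k)) = ½)
92*(-38) + h(P(5, 0)) = 92*(-38) + ½ = -3496 + ½ = -6991/2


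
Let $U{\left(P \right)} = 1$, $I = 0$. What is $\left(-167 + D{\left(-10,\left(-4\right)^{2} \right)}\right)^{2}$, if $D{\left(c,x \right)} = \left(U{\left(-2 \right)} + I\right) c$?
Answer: $31329$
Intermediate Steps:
$D{\left(c,x \right)} = c$ ($D{\left(c,x \right)} = \left(1 + 0\right) c = 1 c = c$)
$\left(-167 + D{\left(-10,\left(-4\right)^{2} \right)}\right)^{2} = \left(-167 - 10\right)^{2} = \left(-177\right)^{2} = 31329$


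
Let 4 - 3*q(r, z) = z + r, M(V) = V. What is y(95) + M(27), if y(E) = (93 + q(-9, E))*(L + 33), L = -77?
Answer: -8587/3 ≈ -2862.3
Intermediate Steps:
q(r, z) = 4/3 - r/3 - z/3 (q(r, z) = 4/3 - (z + r)/3 = 4/3 - (r + z)/3 = 4/3 + (-r/3 - z/3) = 4/3 - r/3 - z/3)
y(E) = -12848/3 + 44*E/3 (y(E) = (93 + (4/3 - ⅓*(-9) - E/3))*(-77 + 33) = (93 + (4/3 + 3 - E/3))*(-44) = (93 + (13/3 - E/3))*(-44) = (292/3 - E/3)*(-44) = -12848/3 + 44*E/3)
y(95) + M(27) = (-12848/3 + (44/3)*95) + 27 = (-12848/3 + 4180/3) + 27 = -8668/3 + 27 = -8587/3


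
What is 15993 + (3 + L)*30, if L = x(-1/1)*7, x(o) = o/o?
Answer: 16293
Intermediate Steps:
x(o) = 1
L = 7 (L = 1*7 = 7)
15993 + (3 + L)*30 = 15993 + (3 + 7)*30 = 15993 + 10*30 = 15993 + 300 = 16293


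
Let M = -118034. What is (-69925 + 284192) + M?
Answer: 96233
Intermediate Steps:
(-69925 + 284192) + M = (-69925 + 284192) - 118034 = 214267 - 118034 = 96233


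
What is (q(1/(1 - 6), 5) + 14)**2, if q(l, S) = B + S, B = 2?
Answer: 441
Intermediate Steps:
q(l, S) = 2 + S
(q(1/(1 - 6), 5) + 14)**2 = ((2 + 5) + 14)**2 = (7 + 14)**2 = 21**2 = 441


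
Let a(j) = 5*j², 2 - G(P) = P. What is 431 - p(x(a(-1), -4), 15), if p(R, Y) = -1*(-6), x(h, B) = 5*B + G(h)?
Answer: 425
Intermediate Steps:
G(P) = 2 - P
x(h, B) = 2 - h + 5*B (x(h, B) = 5*B + (2 - h) = 2 - h + 5*B)
p(R, Y) = 6
431 - p(x(a(-1), -4), 15) = 431 - 1*6 = 431 - 6 = 425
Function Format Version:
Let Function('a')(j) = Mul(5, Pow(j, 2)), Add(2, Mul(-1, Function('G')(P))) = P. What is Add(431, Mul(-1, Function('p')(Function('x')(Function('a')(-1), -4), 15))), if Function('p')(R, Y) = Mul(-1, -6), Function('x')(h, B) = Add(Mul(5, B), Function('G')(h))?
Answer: 425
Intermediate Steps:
Function('G')(P) = Add(2, Mul(-1, P))
Function('x')(h, B) = Add(2, Mul(-1, h), Mul(5, B)) (Function('x')(h, B) = Add(Mul(5, B), Add(2, Mul(-1, h))) = Add(2, Mul(-1, h), Mul(5, B)))
Function('p')(R, Y) = 6
Add(431, Mul(-1, Function('p')(Function('x')(Function('a')(-1), -4), 15))) = Add(431, Mul(-1, 6)) = Add(431, -6) = 425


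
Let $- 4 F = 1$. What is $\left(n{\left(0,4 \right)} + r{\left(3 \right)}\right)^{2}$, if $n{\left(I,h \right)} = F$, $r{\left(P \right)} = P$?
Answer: $\frac{121}{16} \approx 7.5625$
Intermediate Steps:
$F = - \frac{1}{4}$ ($F = \left(- \frac{1}{4}\right) 1 = - \frac{1}{4} \approx -0.25$)
$n{\left(I,h \right)} = - \frac{1}{4}$
$\left(n{\left(0,4 \right)} + r{\left(3 \right)}\right)^{2} = \left(- \frac{1}{4} + 3\right)^{2} = \left(\frac{11}{4}\right)^{2} = \frac{121}{16}$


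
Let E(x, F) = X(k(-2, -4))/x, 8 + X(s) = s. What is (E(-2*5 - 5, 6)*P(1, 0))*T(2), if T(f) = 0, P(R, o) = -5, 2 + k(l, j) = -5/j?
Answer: 0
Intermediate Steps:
k(l, j) = -2 - 5/j
X(s) = -8 + s
E(x, F) = -35/(4*x) (E(x, F) = (-8 + (-2 - 5/(-4)))/x = (-8 + (-2 - 5*(-1/4)))/x = (-8 + (-2 + 5/4))/x = (-8 - 3/4)/x = -35/(4*x))
(E(-2*5 - 5, 6)*P(1, 0))*T(2) = (-35/(4*(-2*5 - 5))*(-5))*0 = (-35/(4*(-10 - 5))*(-5))*0 = (-35/4/(-15)*(-5))*0 = (-35/4*(-1/15)*(-5))*0 = ((7/12)*(-5))*0 = -35/12*0 = 0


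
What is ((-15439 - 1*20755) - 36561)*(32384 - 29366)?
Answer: -219574590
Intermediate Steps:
((-15439 - 1*20755) - 36561)*(32384 - 29366) = ((-15439 - 20755) - 36561)*3018 = (-36194 - 36561)*3018 = -72755*3018 = -219574590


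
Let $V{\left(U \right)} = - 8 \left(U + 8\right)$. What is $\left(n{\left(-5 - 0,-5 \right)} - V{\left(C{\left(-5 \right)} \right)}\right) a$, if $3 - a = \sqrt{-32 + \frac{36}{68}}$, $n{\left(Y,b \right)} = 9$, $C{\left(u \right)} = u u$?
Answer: $819 - \frac{273 i \sqrt{9095}}{17} \approx 819.0 - 1531.5 i$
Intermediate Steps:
$C{\left(u \right)} = u^{2}$
$V{\left(U \right)} = -64 - 8 U$ ($V{\left(U \right)} = - 8 \left(8 + U\right) = -64 - 8 U$)
$a = 3 - \frac{i \sqrt{9095}}{17}$ ($a = 3 - \sqrt{-32 + \frac{36}{68}} = 3 - \sqrt{-32 + 36 \cdot \frac{1}{68}} = 3 - \sqrt{-32 + \frac{9}{17}} = 3 - \sqrt{- \frac{535}{17}} = 3 - \frac{i \sqrt{9095}}{17} \approx 3.0 - 5.6099 i$)
$\left(n{\left(-5 - 0,-5 \right)} - V{\left(C{\left(-5 \right)} \right)}\right) a = \left(9 - \left(-64 - 8 \left(-5\right)^{2}\right)\right) \left(3 - \frac{i \sqrt{9095}}{17}\right) = \left(9 - \left(-64 - 200\right)\right) \left(3 - \frac{i \sqrt{9095}}{17}\right) = \left(9 - -264\right) \left(3 - \frac{i \sqrt{9095}}{17}\right) = \left(9 + 264\right) \left(3 - \frac{i \sqrt{9095}}{17}\right) = 273 \left(3 - \frac{i \sqrt{9095}}{17}\right) = 819 - \frac{273 i \sqrt{9095}}{17}$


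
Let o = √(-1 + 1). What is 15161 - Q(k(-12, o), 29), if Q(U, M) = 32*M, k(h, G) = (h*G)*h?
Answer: 14233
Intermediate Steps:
o = 0 (o = √0 = 0)
k(h, G) = G*h² (k(h, G) = (G*h)*h = G*h²)
15161 - Q(k(-12, o), 29) = 15161 - 32*29 = 15161 - 1*928 = 15161 - 928 = 14233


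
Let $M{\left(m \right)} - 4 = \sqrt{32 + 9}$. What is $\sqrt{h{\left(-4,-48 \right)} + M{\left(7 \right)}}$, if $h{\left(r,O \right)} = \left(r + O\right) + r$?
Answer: $\sqrt{-52 + \sqrt{41}} \approx 6.7525 i$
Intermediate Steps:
$h{\left(r,O \right)} = O + 2 r$ ($h{\left(r,O \right)} = \left(O + r\right) + r = O + 2 r$)
$M{\left(m \right)} = 4 + \sqrt{41}$ ($M{\left(m \right)} = 4 + \sqrt{32 + 9} = 4 + \sqrt{41}$)
$\sqrt{h{\left(-4,-48 \right)} + M{\left(7 \right)}} = \sqrt{\left(-48 + 2 \left(-4\right)\right) + \left(4 + \sqrt{41}\right)} = \sqrt{\left(-48 - 8\right) + \left(4 + \sqrt{41}\right)} = \sqrt{-56 + \left(4 + \sqrt{41}\right)} = \sqrt{-52 + \sqrt{41}}$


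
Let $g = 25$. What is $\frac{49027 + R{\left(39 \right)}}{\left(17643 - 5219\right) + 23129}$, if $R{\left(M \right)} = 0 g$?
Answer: $\frac{49027}{35553} \approx 1.379$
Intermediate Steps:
$R{\left(M \right)} = 0$ ($R{\left(M \right)} = 0 \cdot 25 = 0$)
$\frac{49027 + R{\left(39 \right)}}{\left(17643 - 5219\right) + 23129} = \frac{49027 + 0}{\left(17643 - 5219\right) + 23129} = \frac{49027}{\left(17643 - 5219\right) + 23129} = \frac{49027}{12424 + 23129} = \frac{49027}{35553}$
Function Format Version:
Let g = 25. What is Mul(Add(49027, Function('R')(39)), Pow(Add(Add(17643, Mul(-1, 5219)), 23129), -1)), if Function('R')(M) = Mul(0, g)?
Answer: Rational(49027, 35553) ≈ 1.3790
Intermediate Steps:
Function('R')(M) = 0 (Function('R')(M) = Mul(0, 25) = 0)
Mul(Add(49027, Function('R')(39)), Pow(Add(Add(17643, Mul(-1, 5219)), 23129), -1)) = Mul(Add(49027, 0), Pow(Add(Add(17643, Mul(-1, 5219)), 23129), -1)) = Mul(49027, Pow(Add(Add(17643, -5219), 23129), -1)) = Mul(49027, Pow(Add(12424, 23129), -1)) = Mul(49027, Pow(35553, -1)) = Mul(49027, Rational(1, 35553)) = Rational(49027, 35553)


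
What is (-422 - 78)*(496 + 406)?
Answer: -451000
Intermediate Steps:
(-422 - 78)*(496 + 406) = -500*902 = -451000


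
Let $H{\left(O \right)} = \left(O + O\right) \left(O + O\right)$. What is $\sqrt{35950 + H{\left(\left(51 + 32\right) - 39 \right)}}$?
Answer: $\sqrt{43694} \approx 209.03$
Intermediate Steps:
$H{\left(O \right)} = 4 O^{2}$ ($H{\left(O \right)} = 2 O 2 O = 4 O^{2}$)
$\sqrt{35950 + H{\left(\left(51 + 32\right) - 39 \right)}} = \sqrt{35950 + 4 \left(\left(51 + 32\right) - 39\right)^{2}} = \sqrt{35950 + 4 \left(83 - 39\right)^{2}} = \sqrt{35950 + 4 \cdot 44^{2}} = \sqrt{35950 + 4 \cdot 1936} = \sqrt{35950 + 7744} = \sqrt{43694}$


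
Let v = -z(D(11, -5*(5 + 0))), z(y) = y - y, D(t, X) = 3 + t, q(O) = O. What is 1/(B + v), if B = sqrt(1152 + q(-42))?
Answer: sqrt(1110)/1110 ≈ 0.030015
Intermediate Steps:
z(y) = 0
B = sqrt(1110) (B = sqrt(1152 - 42) = sqrt(1110) ≈ 33.317)
v = 0 (v = -1*0 = 0)
1/(B + v) = 1/(sqrt(1110) + 0) = 1/(sqrt(1110)) = sqrt(1110)/1110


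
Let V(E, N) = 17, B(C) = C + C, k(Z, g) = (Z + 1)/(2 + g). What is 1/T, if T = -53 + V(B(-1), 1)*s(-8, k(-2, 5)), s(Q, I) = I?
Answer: -7/388 ≈ -0.018041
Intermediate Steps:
k(Z, g) = (1 + Z)/(2 + g)
B(C) = 2*C
T = -388/7 (T = -53 + 17*((1 - 2)/(2 + 5)) = -53 + 17*(-1/7) = -53 + 17*((⅐)*(-1)) = -53 + 17*(-⅐) = -53 - 17/7 = -388/7 ≈ -55.429)
1/T = 1/(-388/7) = -7/388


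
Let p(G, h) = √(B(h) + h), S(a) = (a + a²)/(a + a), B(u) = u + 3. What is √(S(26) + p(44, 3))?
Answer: √66/2 ≈ 4.0620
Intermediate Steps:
B(u) = 3 + u
S(a) = (a + a²)/(2*a) (S(a) = (a + a²)/((2*a)) = (a + a²)*(1/(2*a)) = (a + a²)/(2*a))
p(G, h) = √(3 + 2*h) (p(G, h) = √((3 + h) + h) = √(3 + 2*h))
√(S(26) + p(44, 3)) = √((½ + (½)*26) + √(3 + 2*3)) = √((½ + 13) + √(3 + 6)) = √(27/2 + √9) = √(27/2 + 3) = √(33/2) = √66/2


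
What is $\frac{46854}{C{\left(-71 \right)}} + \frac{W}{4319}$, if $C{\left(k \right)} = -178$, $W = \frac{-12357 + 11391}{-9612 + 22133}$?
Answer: $- \frac{180984293421}{687565673} \approx -263.22$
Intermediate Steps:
$W = - \frac{966}{12521} \approx -0.07715$
$\frac{46854}{C{\left(-71 \right)}} + \frac{W}{4319} = \frac{46854}{-178} - \frac{966}{12521 \cdot 4319} = 46854 \left(- \frac{1}{178}\right) - \frac{138}{7725457} = - \frac{23427}{89} - \frac{138}{7725457} = - \frac{180984293421}{687565673}$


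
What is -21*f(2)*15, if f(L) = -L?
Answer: 630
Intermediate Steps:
-21*f(2)*15 = -(-21)*2*15 = -21*(-2)*15 = 42*15 = 630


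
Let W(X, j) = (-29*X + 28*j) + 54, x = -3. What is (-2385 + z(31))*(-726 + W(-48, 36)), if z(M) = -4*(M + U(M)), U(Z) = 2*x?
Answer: -4294080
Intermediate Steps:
U(Z) = -6 (U(Z) = 2*(-3) = -6)
W(X, j) = 54 - 29*X + 28*j
z(M) = 24 - 4*M (z(M) = -4*(M - 6) = -4*(-6 + M) = 24 - 4*M)
(-2385 + z(31))*(-726 + W(-48, 36)) = (-2385 + (24 - 4*31))*(-726 + (54 - 29*(-48) + 28*36)) = (-2385 + (24 - 124))*(-726 + (54 + 1392 + 1008)) = (-2385 - 100)*(-726 + 2454) = -2485*1728 = -4294080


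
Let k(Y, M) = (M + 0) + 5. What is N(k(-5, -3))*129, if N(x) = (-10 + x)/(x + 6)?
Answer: -129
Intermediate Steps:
k(Y, M) = 5 + M (k(Y, M) = M + 5 = 5 + M)
N(x) = (-10 + x)/(6 + x)
N(k(-5, -3))*129 = ((-10 + (5 - 3))/(6 + (5 - 3)))*129 = ((-10 + 2)/(6 + 2))*129 = (-8/8)*129 = ((1/8)*(-8))*129 = -1*129 = -129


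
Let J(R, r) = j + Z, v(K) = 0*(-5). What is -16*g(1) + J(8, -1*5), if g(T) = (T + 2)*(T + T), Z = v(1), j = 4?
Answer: -92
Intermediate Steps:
v(K) = 0
Z = 0
g(T) = 2*T*(2 + T) (g(T) = (2 + T)*(2*T) = 2*T*(2 + T))
J(R, r) = 4 (J(R, r) = 4 + 0 = 4)
-16*g(1) + J(8, -1*5) = -32*(2 + 1) + 4 = -32*3 + 4 = -16*6 + 4 = -96 + 4 = -92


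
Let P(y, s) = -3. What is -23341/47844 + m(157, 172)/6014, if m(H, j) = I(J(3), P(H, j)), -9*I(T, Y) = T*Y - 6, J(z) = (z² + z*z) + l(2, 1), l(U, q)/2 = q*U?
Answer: -69995011/143866908 ≈ -0.48653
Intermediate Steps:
l(U, q) = 2*U*q (l(U, q) = 2*(q*U) = 2*(U*q) = 2*U*q)
J(z) = 4 + 2*z² (J(z) = (z² + z*z) + 2*2*1 = (z² + z²) + 4 = 2*z² + 4 = 4 + 2*z²)
I(T, Y) = ⅔ - T*Y/9 (I(T, Y) = -(T*Y - 6)/9 = -(-6 + T*Y)/9 = ⅔ - T*Y/9)
m(H, j) = 8 (m(H, j) = ⅔ - ⅑*(4 + 2*3²)*(-3) = ⅔ - ⅑*(4 + 2*9)*(-3) = ⅔ - ⅑*(4 + 18)*(-3) = ⅔ - ⅑*22*(-3) = ⅔ + 22/3 = 8)
-23341/47844 + m(157, 172)/6014 = -23341/47844 + 8/6014 = -23341*1/47844 + 8*(1/6014) = -23341/47844 + 4/3007 = -69995011/143866908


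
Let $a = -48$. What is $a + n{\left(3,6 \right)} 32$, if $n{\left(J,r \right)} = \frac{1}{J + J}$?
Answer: $- \frac{128}{3} \approx -42.667$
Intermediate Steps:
$n{\left(J,r \right)} = \frac{1}{2 J}$
$a + n{\left(3,6 \right)} 32 = -48 + \frac{1}{2 \cdot 3} \cdot 32 = -48 + \frac{1}{2} \cdot \frac{1}{3} \cdot 32 = -48 + \frac{1}{6} \cdot 32 = -48 + \frac{16}{3} = - \frac{128}{3}$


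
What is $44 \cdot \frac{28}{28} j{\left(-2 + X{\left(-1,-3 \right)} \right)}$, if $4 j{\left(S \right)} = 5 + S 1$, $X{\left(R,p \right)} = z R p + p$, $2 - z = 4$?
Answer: $-66$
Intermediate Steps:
$z = -2$ ($z = 2 - 4 = -2$)
$X{\left(R,p \right)} = p - 2 R p$ ($X{\left(R,p \right)} = - 2 R p + p = p - 2 R p$)
$j{\left(S \right)} = \frac{5}{4} + \frac{S}{4}$ ($j{\left(S \right)} = \frac{5 + S 1}{4} = \frac{5 + S}{4} = \frac{5}{4} + \frac{S}{4}$)
$44 \cdot \frac{28}{28} j{\left(-2 + X{\left(-1,-3 \right)} \right)} = 44 \cdot \frac{28}{28} \left(\frac{5}{4} + \frac{-2 - 3 \left(1 - -2\right)}{4}\right) = 44 \cdot 28 \cdot \frac{1}{28} \left(\frac{5}{4} + \frac{-2 - 3 \left(1 + 2\right)}{4}\right) = 44 \cdot 1 \left(\frac{5}{4} + \frac{-2 - 9}{4}\right) = 44 \left(\frac{5}{4} + \frac{-2 - 9}{4}\right) = 44 \left(\frac{5}{4} + \frac{1}{4} \left(-11\right)\right) = 44 \left(\frac{5}{4} - \frac{11}{4}\right) = 44 \left(- \frac{3}{2}\right) = -66$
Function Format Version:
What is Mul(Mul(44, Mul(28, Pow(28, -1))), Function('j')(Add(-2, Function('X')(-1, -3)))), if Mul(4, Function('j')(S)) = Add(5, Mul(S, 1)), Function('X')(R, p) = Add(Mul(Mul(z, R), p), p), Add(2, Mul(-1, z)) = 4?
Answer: -66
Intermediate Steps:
z = -2 (z = Add(2, Mul(-1, 4)) = Add(2, -4) = -2)
Function('X')(R, p) = Add(p, Mul(-2, R, p)) (Function('X')(R, p) = Add(Mul(Mul(-2, R), p), p) = Add(Mul(-2, R, p), p) = Add(p, Mul(-2, R, p)))
Function('j')(S) = Add(Rational(5, 4), Mul(Rational(1, 4), S)) (Function('j')(S) = Mul(Rational(1, 4), Add(5, Mul(S, 1))) = Mul(Rational(1, 4), Add(5, S)) = Add(Rational(5, 4), Mul(Rational(1, 4), S)))
Mul(Mul(44, Mul(28, Pow(28, -1))), Function('j')(Add(-2, Function('X')(-1, -3)))) = Mul(Mul(44, Mul(28, Pow(28, -1))), Add(Rational(5, 4), Mul(Rational(1, 4), Add(-2, Mul(-3, Add(1, Mul(-2, -1))))))) = Mul(Mul(44, Mul(28, Rational(1, 28))), Add(Rational(5, 4), Mul(Rational(1, 4), Add(-2, Mul(-3, Add(1, 2)))))) = Mul(Mul(44, 1), Add(Rational(5, 4), Mul(Rational(1, 4), Add(-2, Mul(-3, 3))))) = Mul(44, Add(Rational(5, 4), Mul(Rational(1, 4), Add(-2, -9)))) = Mul(44, Add(Rational(5, 4), Mul(Rational(1, 4), -11))) = Mul(44, Add(Rational(5, 4), Rational(-11, 4))) = Mul(44, Rational(-3, 2)) = -66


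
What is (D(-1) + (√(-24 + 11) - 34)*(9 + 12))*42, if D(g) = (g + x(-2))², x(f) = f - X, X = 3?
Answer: -28476 + 882*I*√13 ≈ -28476.0 + 3180.1*I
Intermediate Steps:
x(f) = -3 + f (x(f) = f - 1*3 = f - 3 = -3 + f)
D(g) = (-5 + g)² (D(g) = (g + (-3 - 2))² = (g - 5)² = (-5 + g)²)
(D(-1) + (√(-24 + 11) - 34)*(9 + 12))*42 = ((-5 - 1)² + (√(-24 + 11) - 34)*(9 + 12))*42 = ((-6)² + (√(-13) - 34)*21)*42 = (36 + (I*√13 - 34)*21)*42 = (36 + (-34 + I*√13)*21)*42 = (36 + (-714 + 21*I*√13))*42 = (-678 + 21*I*√13)*42 = -28476 + 882*I*√13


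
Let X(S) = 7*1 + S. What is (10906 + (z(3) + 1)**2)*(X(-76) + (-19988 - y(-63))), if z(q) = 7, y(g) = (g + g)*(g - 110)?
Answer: -459149350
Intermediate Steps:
y(g) = 2*g*(-110 + g) (y(g) = (2*g)*(-110 + g) = 2*g*(-110 + g))
X(S) = 7 + S
(10906 + (z(3) + 1)**2)*(X(-76) + (-19988 - y(-63))) = (10906 + (7 + 1)**2)*((7 - 76) + (-19988 - 2*(-63)*(-110 - 63))) = (10906 + 8**2)*(-69 + (-19988 - 2*(-63)*(-173))) = (10906 + 64)*(-69 + (-19988 - 1*21798)) = 10970*(-69 + (-19988 - 21798)) = 10970*(-69 - 41786) = 10970*(-41855) = -459149350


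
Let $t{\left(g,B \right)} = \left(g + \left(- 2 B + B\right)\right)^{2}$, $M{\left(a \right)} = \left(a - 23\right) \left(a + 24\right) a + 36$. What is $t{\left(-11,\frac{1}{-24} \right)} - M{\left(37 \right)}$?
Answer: $- \frac{18152015}{576} \approx -31514.0$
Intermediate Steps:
$M{\left(a \right)} = 36 + a \left(-23 + a\right) \left(24 + a\right)$ ($M{\left(a \right)} = \left(-23 + a\right) \left(24 + a\right) a + 36 = a \left(-23 + a\right) \left(24 + a\right) + 36 = 36 + a \left(-23 + a\right) \left(24 + a\right)$)
$t{\left(g,B \right)} = \left(g - B\right)^{2}$
$t{\left(-11,\frac{1}{-24} \right)} - M{\left(37 \right)} = \left(\frac{1}{-24} - -11\right)^{2} - \left(36 + 37^{2} + 37^{3} - 20424\right) = \left(- \frac{1}{24} + 11\right)^{2} - \left(36 + 1369 + 50653 - 20424\right) = \left(\frac{263}{24}\right)^{2} - 31634 = \frac{69169}{576} - 31634 = - \frac{18152015}{576}$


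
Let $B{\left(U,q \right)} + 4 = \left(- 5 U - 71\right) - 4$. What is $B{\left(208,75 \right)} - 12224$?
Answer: $-13343$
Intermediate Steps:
$B{\left(U,q \right)} = -79 - 5 U$ ($B{\left(U,q \right)} = -4 - \left(75 + 5 U\right) = -79 - 5 U$)
$B{\left(208,75 \right)} - 12224 = \left(-79 - 1040\right) - 12224 = -1119 - 12224 = -13343$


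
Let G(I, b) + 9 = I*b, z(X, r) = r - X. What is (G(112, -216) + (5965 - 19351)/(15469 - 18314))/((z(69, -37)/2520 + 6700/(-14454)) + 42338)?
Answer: -13929875209404/24373814916089 ≈ -0.57151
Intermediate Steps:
G(I, b) = -9 + I*b
(G(112, -216) + (5965 - 19351)/(15469 - 18314))/((z(69, -37)/2520 + 6700/(-14454)) + 42338) = ((-9 + 112*(-216)) + (5965 - 19351)/(15469 - 18314))/(((-37 - 1*69)/2520 + 6700/(-14454)) + 42338) = ((-9 - 24192) - 13386/(-2845))/(((-37 - 69)*(1/2520) + 6700*(-1/14454)) + 42338) = (-24201 - 13386*(-1/2845))/((-106*1/2520 - 3350/7227) + 42338) = (-24201 + 13386/2845)/((-53/1260 - 3350/7227) + 42338) = -68838459/(2845*(-511559/1011780 + 42338)) = -68838459/(2845*42836230081/1011780) = -68838459/2845*1011780/42836230081 = -13929875209404/24373814916089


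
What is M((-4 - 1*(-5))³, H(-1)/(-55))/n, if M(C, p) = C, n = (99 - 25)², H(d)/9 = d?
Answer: 1/5476 ≈ 0.00018262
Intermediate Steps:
H(d) = 9*d
n = 5476 (n = 74² = 5476)
M((-4 - 1*(-5))³, H(-1)/(-55))/n = (-4 - 1*(-5))³/5476 = (-4 + 5)³*(1/5476) = 1³*(1/5476) = 1*(1/5476) = 1/5476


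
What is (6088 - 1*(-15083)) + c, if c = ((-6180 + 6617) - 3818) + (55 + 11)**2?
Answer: 22146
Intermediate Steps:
c = 975 (c = (437 - 3818) + 66**2 = -3381 + 4356 = 975)
(6088 - 1*(-15083)) + c = (6088 - 1*(-15083)) + 975 = (6088 + 15083) + 975 = 21171 + 975 = 22146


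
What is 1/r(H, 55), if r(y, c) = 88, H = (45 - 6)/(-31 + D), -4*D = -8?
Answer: 1/88 ≈ 0.011364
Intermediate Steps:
D = 2 (D = -¼*(-8) = 2)
H = -39/29 (H = (45 - 6)/(-31 + 2) = 39/(-29) = 39*(-1/29) = -39/29 ≈ -1.3448)
1/r(H, 55) = 1/88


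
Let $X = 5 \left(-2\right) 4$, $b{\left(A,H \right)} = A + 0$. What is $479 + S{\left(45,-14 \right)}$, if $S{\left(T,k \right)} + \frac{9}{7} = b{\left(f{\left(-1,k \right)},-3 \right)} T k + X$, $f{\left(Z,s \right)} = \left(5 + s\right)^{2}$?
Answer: $- \frac{354146}{7} \approx -50592.0$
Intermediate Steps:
$b{\left(A,H \right)} = A$
$X = -40$ ($X = \left(-10\right) 4 = -40$)
$S{\left(T,k \right)} = - \frac{289}{7} + T k \left(5 + k\right)^{2}$ ($S{\left(T,k \right)} = - \frac{9}{7} + \left(\left(5 + k\right)^{2} T k - 40\right) = - \frac{9}{7} + \left(T \left(5 + k\right)^{2} k - 40\right) = - \frac{9}{7} + \left(T k \left(5 + k\right)^{2} - 40\right) = - \frac{9}{7} + \left(-40 + T k \left(5 + k\right)^{2}\right) = - \frac{289}{7} + T k \left(5 + k\right)^{2}$)
$479 + S{\left(45,-14 \right)} = 479 + \left(- \frac{289}{7} + 45 \left(-14\right) \left(5 - 14\right)^{2}\right) = 479 + \left(- \frac{289}{7} + 45 \left(-14\right) \left(-9\right)^{2}\right) = 479 + \left(- \frac{289}{7} + 45 \left(-14\right) 81\right) = 479 - \frac{357499}{7} = - \frac{354146}{7}$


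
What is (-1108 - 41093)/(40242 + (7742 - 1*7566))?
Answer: -42201/40418 ≈ -1.0441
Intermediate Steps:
(-1108 - 41093)/(40242 + (7742 - 1*7566)) = -42201/(40242 + (7742 - 7566)) = -42201/(40242 + 176) = -42201/40418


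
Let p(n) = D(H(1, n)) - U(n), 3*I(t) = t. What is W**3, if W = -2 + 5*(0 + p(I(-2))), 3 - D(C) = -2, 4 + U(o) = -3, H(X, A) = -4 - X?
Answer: 195112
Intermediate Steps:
U(o) = -7 (U(o) = -4 - 3 = -7)
D(C) = 5 (D(C) = 3 - 1*(-2) = 3 + 2 = 5)
I(t) = t/3
p(n) = 12 (p(n) = 5 - 1*(-7) = 5 + 7 = 12)
W = 58 (W = -2 + 5*(0 + 12) = -2 + 5*12 = -2 + 60 = 58)
W**3 = 58**3 = 195112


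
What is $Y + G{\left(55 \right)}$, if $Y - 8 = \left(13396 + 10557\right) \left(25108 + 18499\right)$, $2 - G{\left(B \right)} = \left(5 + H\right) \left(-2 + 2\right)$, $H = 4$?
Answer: $1044518481$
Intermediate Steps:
$G{\left(B \right)} = 2$ ($G{\left(B \right)} = 2 - \left(5 + 4\right) \left(-2 + 2\right) = 2 - 9 \cdot 0 = 2 - 0 = 2 + 0 = 2$)
$Y = 1044518479$ ($Y = 8 + \left(13396 + 10557\right) \left(25108 + 18499\right) = 8 + 23953 \cdot 43607 = 8 + 1044518471 = 1044518479$)
$Y + G{\left(55 \right)} = 1044518479 + 2 = 1044518481$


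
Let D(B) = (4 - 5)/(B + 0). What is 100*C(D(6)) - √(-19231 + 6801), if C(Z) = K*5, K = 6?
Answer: 3000 - I*√12430 ≈ 3000.0 - 111.49*I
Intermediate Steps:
D(B) = -1/B
C(Z) = 30 (C(Z) = 6*5 = 30)
100*C(D(6)) - √(-19231 + 6801) = 100*30 - √(-19231 + 6801) = 3000 - √(-12430) = 3000 - I*√12430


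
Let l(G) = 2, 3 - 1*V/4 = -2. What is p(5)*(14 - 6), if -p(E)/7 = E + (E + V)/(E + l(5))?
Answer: -480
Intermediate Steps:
V = 20 (V = 12 - 4*(-2) = 12 + 8 = 20)
p(E) = -7*E - 7*(20 + E)/(2 + E) (p(E) = -7*(E + (E + 20)/(E + 2)) = -7*(E + (20 + E)/(2 + E)) = -7*E - 7*(20 + E)/(2 + E))
p(5)*(14 - 6) = (7*(-20 - 1*5² - 3*5)/(2 + 5))*(14 - 6) = (7*(-20 - 1*25 - 15)/7)*8 = (7*(⅐)*(-20 - 25 - 15))*8 = (7*(⅐)*(-60))*8 = -60*8 = -480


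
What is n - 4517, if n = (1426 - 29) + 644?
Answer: -2476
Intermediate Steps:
n = 2041 (n = 1397 + 644 = 2041)
n - 4517 = 2041 - 4517 = -2476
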